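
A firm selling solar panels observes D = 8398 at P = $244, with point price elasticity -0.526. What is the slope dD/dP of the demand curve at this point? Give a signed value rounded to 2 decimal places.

Ed = (dD/dP)·(P/D) ⇒ dD/dP = Ed·D/P = (-0.526)·8398/244 = -18.1038…

-18.10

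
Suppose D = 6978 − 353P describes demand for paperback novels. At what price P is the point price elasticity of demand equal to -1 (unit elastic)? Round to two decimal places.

9.88

Ed = −353P/(6978 − 353P). Set this equal to -1:
353P = 1·(6978 − 353P) ⇒ 353P(1 + 1) = 1·6978
P = 1·6978 / (353·2) = 9.8838…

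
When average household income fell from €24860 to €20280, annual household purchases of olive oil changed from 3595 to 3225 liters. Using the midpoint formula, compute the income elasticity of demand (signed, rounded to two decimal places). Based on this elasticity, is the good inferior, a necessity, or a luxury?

%ΔQ = (3225 − 3595)/[( 3595 + 3225)/2] = -370/3410 = -0.108504…
%ΔIncome = (20280 − 24860)/[( 24860 + 20280)/2] = -4580/22570 = -0.202924…
E_income = (-370/3410) / (-4580/22570) = 0.5347…
0 < E_income < 1 ⇒ normal good, necessity.

0.53; necessity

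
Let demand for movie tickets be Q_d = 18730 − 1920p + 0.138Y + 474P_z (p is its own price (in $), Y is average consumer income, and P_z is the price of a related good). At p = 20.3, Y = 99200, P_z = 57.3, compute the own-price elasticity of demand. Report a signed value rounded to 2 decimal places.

-1.89

At the given values, Q_d = 18730 − 1920(20.3) + 0.138(99200) + 474(57.3) = 20603.8.
∂Q_d/∂p = −1920.
E = (-1920) × (20.3/20603.8) = -1.8916…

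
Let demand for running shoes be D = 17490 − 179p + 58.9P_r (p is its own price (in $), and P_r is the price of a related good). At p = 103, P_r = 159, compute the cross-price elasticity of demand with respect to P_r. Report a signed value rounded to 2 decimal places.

At the given values, D = 17490 − 179(103) + 58.9(159) = 8418.1.
∂D/∂P_r = 58.9.
E = (58.9) × (159/8418.1) = 1.1124…

1.11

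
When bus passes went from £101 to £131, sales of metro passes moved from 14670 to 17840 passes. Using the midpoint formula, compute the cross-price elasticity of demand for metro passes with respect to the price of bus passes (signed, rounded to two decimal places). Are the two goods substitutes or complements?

0.75; substitutes

%ΔQ_{metro passes} = (17840 − 14670)/avg = 3170/16255 = 0.195016…
%ΔP_{bus passes} = (131 − 101)/avg = 30/116 = 0.258620…
E_cross = (3170/16255) / (30/116) = 0.7540…
E_cross > 0 ⇒ the goods are substitutes.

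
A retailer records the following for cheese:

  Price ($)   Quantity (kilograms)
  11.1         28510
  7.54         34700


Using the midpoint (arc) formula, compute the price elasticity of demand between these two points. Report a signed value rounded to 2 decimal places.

%ΔQ = (34700 − 28510) / [(28510 + 34700)/2] = 6190/31605 = 0.195855…
%ΔP = (7.54 − 11.1) / [(11.1 + 7.54)/2] = -3.56/9.32 = -0.381974…
Arc Ed = %ΔQ / %ΔP = (6190/31605) / (-3.56/9.32) = -0.5127…

-0.51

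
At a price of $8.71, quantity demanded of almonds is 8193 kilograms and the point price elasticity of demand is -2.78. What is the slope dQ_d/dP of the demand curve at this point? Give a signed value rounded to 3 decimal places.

Ed = (dQ_d/dP)·(P/Q_d) ⇒ dQ_d/dP = Ed·Q_d/P = (-2.78)·8193/8.71 = -2614.98737…

-2614.987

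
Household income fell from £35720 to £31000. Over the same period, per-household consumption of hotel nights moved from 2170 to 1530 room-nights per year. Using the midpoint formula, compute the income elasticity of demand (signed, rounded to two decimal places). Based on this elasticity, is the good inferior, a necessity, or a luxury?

%ΔQ = (1530 − 2170)/[( 2170 + 1530)/2] = -640/1850 = -0.345945…
%ΔIncome = (31000 − 35720)/[( 35720 + 31000)/2] = -4720/33360 = -0.141486…
E_income = (-640/1850) / (-4720/33360) = 2.4450…
E_income > 1 ⇒ normal good, luxury.

2.45; luxury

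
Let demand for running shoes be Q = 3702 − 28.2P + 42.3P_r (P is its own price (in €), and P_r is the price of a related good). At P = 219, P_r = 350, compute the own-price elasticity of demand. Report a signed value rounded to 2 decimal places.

-0.50

At the given values, Q = 3702 − 28.2(219) + 42.3(350) = 12331.2.
∂Q/∂P = −28.2.
E = (-28.2) × (219/12331.2) = -0.5008…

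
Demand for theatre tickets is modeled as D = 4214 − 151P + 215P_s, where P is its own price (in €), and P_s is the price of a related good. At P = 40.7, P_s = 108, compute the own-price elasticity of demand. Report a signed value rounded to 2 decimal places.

At the given values, D = 4214 − 151(40.7) + 215(108) = 21288.3.
∂D/∂P = −151.
E = (-151) × (40.7/21288.3) = -0.2886…

-0.29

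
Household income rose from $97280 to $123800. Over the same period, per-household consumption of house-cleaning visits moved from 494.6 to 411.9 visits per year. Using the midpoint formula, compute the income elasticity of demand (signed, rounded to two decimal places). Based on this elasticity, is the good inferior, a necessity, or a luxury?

%ΔQ = (411.9 − 494.6)/[( 494.6 + 411.9)/2] = -82.7/453.25 = -0.182460…
%ΔIncome = (123800 − 97280)/[( 97280 + 123800)/2] = 26520/110540 = 0.239913…
E_income = (-82.7/453.25) / (26520/110540) = -0.7605…
E_income < 0 ⇒ inferior good.

-0.76; inferior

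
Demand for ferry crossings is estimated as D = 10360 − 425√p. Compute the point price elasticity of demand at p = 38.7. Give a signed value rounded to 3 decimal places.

dD/dp = −425/(2√p) = -34.1589. At p = 38.7, D = 7716.1.
Ed = (dD/dp)·(p/D) = (-34.1589) × (38.7/7716.1) = -0.17132…

-0.171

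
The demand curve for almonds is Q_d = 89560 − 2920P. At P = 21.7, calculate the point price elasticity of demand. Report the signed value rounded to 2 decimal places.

-2.42

dQ_d/dP = −2920. At P = 21.7, Q_d = 89560 − 2920(21.7) = 26196.
Ed = (dQ_d/dP)·(P/Q_d) = −2920 × (21.7/26196) = -2.4188…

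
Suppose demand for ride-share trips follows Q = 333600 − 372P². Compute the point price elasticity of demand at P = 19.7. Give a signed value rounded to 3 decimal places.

dQ/dP = −2·372·P = -14656.8. At P = 19.7, Q = 189230.52.
Ed = (dQ/dP)·(P/Q) = (-14656.8) × (19.7/189230.52) = -1.52585…

-1.526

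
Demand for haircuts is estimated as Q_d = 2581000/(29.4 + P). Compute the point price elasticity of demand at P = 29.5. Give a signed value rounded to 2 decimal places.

dQ_d/dP = −2581000/(29.4 + P)² = -743.973. At P = 29.5, Q_d = 43820.
Ed = (dQ_d/dP)·(P/Q_d) = (-743.973) × (29.5/43820) = -0.5008…

-0.50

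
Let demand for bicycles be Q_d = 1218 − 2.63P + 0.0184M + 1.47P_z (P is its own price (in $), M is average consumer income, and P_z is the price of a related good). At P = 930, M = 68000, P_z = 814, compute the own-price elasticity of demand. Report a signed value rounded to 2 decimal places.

At the given values, Q_d = 1218 − 2.63(930) + 0.0184(68000) + 1.47(814) = 1219.88.
∂Q_d/∂P = −2.63.
E = (-2.63) × (930/1219.88) = -2.0050…

-2.01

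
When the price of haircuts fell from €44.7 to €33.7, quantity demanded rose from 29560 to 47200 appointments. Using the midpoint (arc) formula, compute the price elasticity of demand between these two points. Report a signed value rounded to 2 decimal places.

-1.64

%ΔQ = (47200 − 29560) / [(29560 + 47200)/2] = 17640/38380 = 0.459614…
%ΔP = (33.7 − 44.7) / [(44.7 + 33.7)/2] = -11/39.2 = -0.280612…
Arc Ed = %ΔQ / %ΔP = (17640/38380) / (-11/39.2) = -1.6378…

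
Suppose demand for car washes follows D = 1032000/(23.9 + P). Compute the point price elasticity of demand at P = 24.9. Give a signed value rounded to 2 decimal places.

dD/dP = −1032000/(23.9 + P)² = -433.351. At P = 24.9, D = 21147.5.
Ed = (dD/dP)·(P/D) = (-433.351) × (24.9/21147.5) = -0.5102…

-0.51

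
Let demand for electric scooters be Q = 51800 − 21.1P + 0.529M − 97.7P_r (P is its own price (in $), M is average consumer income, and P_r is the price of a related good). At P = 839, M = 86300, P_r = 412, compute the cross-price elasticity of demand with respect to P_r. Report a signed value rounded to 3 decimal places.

At the given values, Q = 51800 − 21.1(839) + 0.529(86300) − 97.7(412) = 39497.4.
∂Q/∂P_r = -97.7.
E = (-97.7) × (412/39497.4) = -1.01911…

-1.019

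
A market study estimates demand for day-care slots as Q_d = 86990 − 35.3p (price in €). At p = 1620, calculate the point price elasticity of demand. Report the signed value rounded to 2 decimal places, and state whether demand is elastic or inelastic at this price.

dQ_d/dp = −35.3. At p = 1620, Q_d = 86990 − 35.3(1620) = 29804.
Ed = (dQ_d/dp)·(p/Q_d) = −35.3 × (1620/29804) = -1.9187…
|Ed| = 1.92 > 1, so demand is elastic.

-1.92; elastic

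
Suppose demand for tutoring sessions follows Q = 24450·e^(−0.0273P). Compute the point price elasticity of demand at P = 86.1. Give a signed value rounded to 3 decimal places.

-2.351

dQ/dP = −0.0273·Q = -63.6238. At P = 86.1, Q = 2330.54.
Ed = (dQ/dP)·(P/Q) = (-63.6238) × (86.1/2330.54) = -2.35053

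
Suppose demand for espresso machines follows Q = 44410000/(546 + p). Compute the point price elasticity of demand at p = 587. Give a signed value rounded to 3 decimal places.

-0.518

dQ/dp = −44410000/(546 + p)² = -34.5956. At p = 587, Q = 39196.8.
Ed = (dQ/dp)·(p/Q) = (-34.5956) × (587/39196.8) = -0.51809…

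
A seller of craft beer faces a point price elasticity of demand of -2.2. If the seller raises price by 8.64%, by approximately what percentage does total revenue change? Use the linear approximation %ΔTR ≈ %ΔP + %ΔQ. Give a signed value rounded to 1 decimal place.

-10.4%

%ΔQ ≈ Ed × %ΔP = (-2.2) × (+8.64%) = -19.0080%
%ΔTR ≈ %ΔP + %ΔQ = (+8.64%) + (-19.0080%) = -10.3680%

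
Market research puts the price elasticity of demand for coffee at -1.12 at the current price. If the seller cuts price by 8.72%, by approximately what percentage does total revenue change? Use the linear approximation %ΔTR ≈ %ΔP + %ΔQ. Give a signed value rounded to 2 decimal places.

+1.05%

%ΔQ ≈ Ed × %ΔP = (-1.12) × (-8.72%) = +9.7664%
%ΔTR ≈ %ΔP + %ΔQ = (-8.72%) + (+9.7664%) = +1.0464%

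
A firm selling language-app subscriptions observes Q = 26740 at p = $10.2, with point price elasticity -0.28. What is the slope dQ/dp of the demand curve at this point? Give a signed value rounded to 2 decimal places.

-734.04

Ed = (dQ/dp)·(p/Q) ⇒ dQ/dp = Ed·Q/p = (-0.28)·26740/10.2 = -734.0392…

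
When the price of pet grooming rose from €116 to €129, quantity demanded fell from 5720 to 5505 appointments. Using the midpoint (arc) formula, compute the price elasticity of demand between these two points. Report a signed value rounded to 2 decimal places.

-0.36

%ΔQ = (5505 − 5720) / [(5720 + 5505)/2] = -215/5612.5 = -0.038307…
%ΔP = (129 − 116) / [(116 + 129)/2] = 13/122.5 = 0.106122…
Arc Ed = %ΔQ / %ΔP = (-215/5612.5) / (13/122.5) = -0.3609…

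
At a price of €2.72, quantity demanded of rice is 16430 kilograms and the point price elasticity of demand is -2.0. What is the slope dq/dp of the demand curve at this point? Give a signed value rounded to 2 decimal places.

-12080.88

Ed = (dq/dp)·(p/q) ⇒ dq/dp = Ed·q/p = (-2.0)·16430/2.72 = -12080.8823…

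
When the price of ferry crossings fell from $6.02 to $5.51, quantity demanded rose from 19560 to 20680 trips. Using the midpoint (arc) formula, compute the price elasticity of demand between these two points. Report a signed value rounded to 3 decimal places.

-0.629

%ΔQ = (20680 − 19560) / [(19560 + 20680)/2] = 1120/20120 = 0.055666…
%ΔP = (5.51 − 6.02) / [(6.02 + 5.51)/2] = -0.51/5.765 = -0.088464…
Arc Ed = %ΔQ / %ΔP = (1120/20120) / (-0.51/5.765) = -0.62924…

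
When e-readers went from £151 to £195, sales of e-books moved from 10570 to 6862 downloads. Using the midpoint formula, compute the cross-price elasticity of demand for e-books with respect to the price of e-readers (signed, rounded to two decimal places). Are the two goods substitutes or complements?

%ΔQ_{e-books} = (6862 − 10570)/avg = -3708/8716 = -0.425424…
%ΔP_{e-readers} = (195 − 151)/avg = 44/173 = 0.254335…
E_cross = (-3708/8716) / (44/173) = -1.6726…
E_cross < 0 ⇒ the goods are complements.

-1.67; complements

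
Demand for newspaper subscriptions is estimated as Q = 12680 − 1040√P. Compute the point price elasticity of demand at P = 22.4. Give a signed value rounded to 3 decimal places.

dQ/dP = −1040/(2√P) = -109.87. At P = 22.4, Q = 7757.82.
Ed = (dQ/dP)·(P/Q) = (-109.87) × (22.4/7757.82) = -0.31723…

-0.317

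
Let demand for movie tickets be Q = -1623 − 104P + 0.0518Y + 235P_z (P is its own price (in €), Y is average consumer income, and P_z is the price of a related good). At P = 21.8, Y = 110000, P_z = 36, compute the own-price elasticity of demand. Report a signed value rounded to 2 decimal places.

-0.22

At the given values, Q = -1623 − 104(21.8) + 0.0518(110000) + 235(36) = 10267.8.
∂Q/∂P = −104.
E = (-104) × (21.8/10267.8) = -0.2208…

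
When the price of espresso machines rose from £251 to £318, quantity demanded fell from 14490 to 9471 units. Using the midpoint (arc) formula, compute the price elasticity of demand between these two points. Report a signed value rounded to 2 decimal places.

-1.78

%ΔQ = (9471 − 14490) / [(14490 + 9471)/2] = -5019/11980.5 = -0.418930…
%ΔP = (318 − 251) / [(251 + 318)/2] = 67/284.5 = 0.235500…
Arc Ed = %ΔQ / %ΔP = (-5019/11980.5) / (67/284.5) = -1.7788…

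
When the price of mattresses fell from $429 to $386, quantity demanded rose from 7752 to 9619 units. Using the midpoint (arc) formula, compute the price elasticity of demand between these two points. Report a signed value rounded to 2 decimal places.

%ΔQ = (9619 − 7752) / [(7752 + 9619)/2] = 1867/8685.5 = 0.214955…
%ΔP = (386 − 429) / [(429 + 386)/2] = -43/407.5 = -0.105521…
Arc Ed = %ΔQ / %ΔP = (1867/8685.5) / (-43/407.5) = -2.0370…

-2.04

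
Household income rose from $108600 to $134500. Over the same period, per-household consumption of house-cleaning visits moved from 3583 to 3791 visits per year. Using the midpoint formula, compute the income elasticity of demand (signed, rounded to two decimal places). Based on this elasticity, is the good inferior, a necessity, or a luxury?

%ΔQ = (3791 − 3583)/[( 3583 + 3791)/2] = 208/3687 = 0.056414…
%ΔIncome = (134500 − 108600)/[( 108600 + 134500)/2] = 25900/121550 = 0.213081…
E_income = (208/3687) / (25900/121550) = 0.2647…
0 < E_income < 1 ⇒ normal good, necessity.

0.26; necessity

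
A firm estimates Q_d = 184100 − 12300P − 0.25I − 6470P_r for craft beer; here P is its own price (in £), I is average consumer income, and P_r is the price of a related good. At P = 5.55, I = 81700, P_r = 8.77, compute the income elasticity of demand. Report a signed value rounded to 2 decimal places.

At the given values, Q_d = 184100 − 12300(5.55) − 0.25(81700) − 6470(8.77) = 38668.1.
∂Q_d/∂I = -0.25.
E = (-0.25) × (81700/38668.1) = -0.5282…

-0.53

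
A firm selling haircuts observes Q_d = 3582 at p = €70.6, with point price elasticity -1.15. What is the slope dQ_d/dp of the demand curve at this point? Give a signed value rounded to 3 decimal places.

Ed = (dQ_d/dp)·(p/Q_d) ⇒ dQ_d/dp = Ed·Q_d/p = (-1.15)·3582/70.6 = -58.34702…

-58.347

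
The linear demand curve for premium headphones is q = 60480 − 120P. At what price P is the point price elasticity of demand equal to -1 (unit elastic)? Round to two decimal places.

Ed = −120P/(60480 − 120P). Set this equal to -1:
120P = 1·(60480 − 120P) ⇒ 120P(1 + 1) = 1·60480
P = 1·60480 / (120·2) = 252

252.00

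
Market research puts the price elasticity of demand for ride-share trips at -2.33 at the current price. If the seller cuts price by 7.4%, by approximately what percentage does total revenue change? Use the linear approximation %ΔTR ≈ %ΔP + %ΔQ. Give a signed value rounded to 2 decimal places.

+9.84%

%ΔQ ≈ Ed × %ΔP = (-2.33) × (-7.4%) = +17.2420%
%ΔTR ≈ %ΔP + %ΔQ = (-7.4%) + (+17.2420%) = +9.8420%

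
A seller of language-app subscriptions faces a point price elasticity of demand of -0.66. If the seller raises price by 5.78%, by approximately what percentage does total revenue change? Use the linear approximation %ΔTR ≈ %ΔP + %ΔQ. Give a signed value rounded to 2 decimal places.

%ΔQ ≈ Ed × %ΔP = (-0.66) × (+5.78%) = -3.8148%
%ΔTR ≈ %ΔP + %ΔQ = (+5.78%) + (-3.8148%) = +1.9652%

+1.97%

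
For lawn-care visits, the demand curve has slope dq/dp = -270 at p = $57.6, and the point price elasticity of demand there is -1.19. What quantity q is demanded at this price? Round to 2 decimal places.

Ed = (dq/dp)·(p/q) ⇒ q = (dq/dp)·p/Ed = (-270)·57.6/(-1.19) = 13068.9075…

13068.91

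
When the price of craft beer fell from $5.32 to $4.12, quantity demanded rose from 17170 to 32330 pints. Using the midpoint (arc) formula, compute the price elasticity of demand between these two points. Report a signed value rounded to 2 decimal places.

%ΔQ = (32330 − 17170) / [(17170 + 32330)/2] = 15160/24750 = 0.612525…
%ΔP = (4.12 − 5.32) / [(5.32 + 4.12)/2] = -1.2/4.72 = -0.254237…
Arc Ed = %ΔQ / %ΔP = (15160/24750) / (-1.2/4.72) = -2.4092…

-2.41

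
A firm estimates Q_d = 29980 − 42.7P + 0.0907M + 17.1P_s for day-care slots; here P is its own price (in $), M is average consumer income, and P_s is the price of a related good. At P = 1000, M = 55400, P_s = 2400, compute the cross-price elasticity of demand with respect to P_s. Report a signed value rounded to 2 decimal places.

1.23

At the given values, Q_d = 29980 − 42.7(1000) + 0.0907(55400) + 17.1(2400) = 33344.78.
∂Q_d/∂P_s = 17.1.
E = (17.1) × (2400/33344.78) = 1.2307…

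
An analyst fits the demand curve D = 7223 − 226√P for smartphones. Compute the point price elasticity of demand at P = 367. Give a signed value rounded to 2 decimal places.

dD/dP = −226/(2√P) = -5.89855. At P = 367, D = 2893.46.
Ed = (dD/dP)·(P/D) = (-5.89855) × (367/2893.46) = -0.7481…

-0.75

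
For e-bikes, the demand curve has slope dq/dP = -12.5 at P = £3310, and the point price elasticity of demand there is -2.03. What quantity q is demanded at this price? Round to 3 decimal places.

Ed = (dq/dP)·(P/q) ⇒ q = (dq/dP)·P/Ed = (-12.5)·3310/(-2.03) = 20381.77339…

20381.773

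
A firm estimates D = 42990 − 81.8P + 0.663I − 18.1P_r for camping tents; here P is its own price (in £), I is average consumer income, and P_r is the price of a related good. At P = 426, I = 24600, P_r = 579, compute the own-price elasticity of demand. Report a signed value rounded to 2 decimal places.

-2.49

At the given values, D = 42990 − 81.8(426) + 0.663(24600) − 18.1(579) = 13973.1.
∂D/∂P = −81.8.
E = (-81.8) × (426/13973.1) = -2.4938…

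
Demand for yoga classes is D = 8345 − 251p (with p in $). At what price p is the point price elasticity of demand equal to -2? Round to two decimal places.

22.16

Ed = −251p/(8345 − 251p). Set this equal to -2:
251p = 2·(8345 − 251p) ⇒ 251p(1 + 2) = 2·8345
p = 2·8345 / (251·3) = 22.1646…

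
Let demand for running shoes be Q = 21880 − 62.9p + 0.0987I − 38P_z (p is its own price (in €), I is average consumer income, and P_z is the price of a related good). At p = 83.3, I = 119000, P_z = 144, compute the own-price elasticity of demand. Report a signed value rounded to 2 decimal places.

At the given values, Q = 21880 − 62.9(83.3) + 0.0987(119000) − 38(144) = 22913.73.
∂Q/∂p = −62.9.
E = (-62.9) × (83.3/22913.73) = -0.2286…

-0.23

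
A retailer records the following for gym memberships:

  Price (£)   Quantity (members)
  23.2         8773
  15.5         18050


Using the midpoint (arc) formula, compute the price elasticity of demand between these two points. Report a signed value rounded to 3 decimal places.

-1.738

%ΔQ = (18050 − 8773) / [(8773 + 18050)/2] = 9277/13411.5 = 0.691719…
%ΔP = (15.5 − 23.2) / [(23.2 + 15.5)/2] = -7.7/19.35 = -0.397932…
Arc Ed = %ΔQ / %ΔP = (9277/13411.5) / (-7.7/19.35) = -1.73828…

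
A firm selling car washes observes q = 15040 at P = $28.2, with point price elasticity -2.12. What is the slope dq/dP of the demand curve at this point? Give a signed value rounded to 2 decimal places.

-1130.67

Ed = (dq/dP)·(P/q) ⇒ dq/dP = Ed·q/P = (-2.12)·15040/28.2 = -1130.6666…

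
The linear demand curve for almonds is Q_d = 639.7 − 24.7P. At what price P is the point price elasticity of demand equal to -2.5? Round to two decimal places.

Ed = −24.7P/(639.7 − 24.7P). Set this equal to -2.5:
24.7P = 2.5·(639.7 − 24.7P) ⇒ 24.7P(1 + 2.5) = 2.5·639.7
P = 2.5·639.7 / (24.7·3.5) = 18.4991…

18.50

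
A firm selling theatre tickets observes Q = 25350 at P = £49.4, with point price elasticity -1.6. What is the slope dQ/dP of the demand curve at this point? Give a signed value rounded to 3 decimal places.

-821.053

Ed = (dQ/dP)·(P/Q) ⇒ dQ/dP = Ed·Q/P = (-1.6)·25350/49.4 = -821.05263…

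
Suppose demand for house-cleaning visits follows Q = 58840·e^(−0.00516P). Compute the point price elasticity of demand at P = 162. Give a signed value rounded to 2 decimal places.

-0.84

dQ/dP = −0.00516·Q = -131.609. At P = 162, Q = 25505.7.
Ed = (dQ/dP)·(P/Q) = (-131.609) × (162/25505.7) = -0.8359…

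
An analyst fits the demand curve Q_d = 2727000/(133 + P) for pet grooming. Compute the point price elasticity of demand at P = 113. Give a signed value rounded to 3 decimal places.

-0.459

dQ_d/dP = −2727000/(133 + P)² = -45.0625. At P = 113, Q_d = 11085.4.
Ed = (dQ_d/dP)·(P/Q_d) = (-45.0625) × (113/11085.4) = -0.45934…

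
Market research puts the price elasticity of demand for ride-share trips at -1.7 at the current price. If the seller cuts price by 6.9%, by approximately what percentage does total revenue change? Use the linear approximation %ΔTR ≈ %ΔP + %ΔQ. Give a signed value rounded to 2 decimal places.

%ΔQ ≈ Ed × %ΔP = (-1.7) × (-6.9%) = +11.7300%
%ΔTR ≈ %ΔP + %ΔQ = (-6.9%) + (+11.7300%) = +4.8300%

+4.83%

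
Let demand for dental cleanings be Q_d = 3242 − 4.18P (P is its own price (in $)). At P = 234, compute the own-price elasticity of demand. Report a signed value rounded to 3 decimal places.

At the given values, Q_d = 3242 − 4.18(234) = 2263.88.
∂Q_d/∂P = −4.18.
E = (-4.18) × (234/2263.88) = -0.43205…

-0.432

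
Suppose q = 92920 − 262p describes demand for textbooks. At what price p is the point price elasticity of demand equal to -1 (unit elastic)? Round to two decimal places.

177.33

Ed = −262p/(92920 − 262p). Set this equal to -1:
262p = 1·(92920 − 262p) ⇒ 262p(1 + 1) = 1·92920
p = 1·92920 / (262·2) = 177.3282…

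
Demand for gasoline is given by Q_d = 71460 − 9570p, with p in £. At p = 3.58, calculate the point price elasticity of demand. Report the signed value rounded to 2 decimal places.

-0.92

dQ_d/dp = −9570. At p = 3.58, Q_d = 71460 − 9570(3.58) = 37199.4.
Ed = (dQ_d/dp)·(p/Q_d) = −9570 × (3.58/37199.4) = -0.9209…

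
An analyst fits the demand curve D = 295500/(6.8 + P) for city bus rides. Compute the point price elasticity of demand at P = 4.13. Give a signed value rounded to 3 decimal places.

-0.378

dD/dP = −295500/(6.8 + P)² = -2473.53. At P = 4.13, D = 27035.7.
Ed = (dD/dP)·(P/D) = (-2473.53) × (4.13/27035.7) = -0.37785…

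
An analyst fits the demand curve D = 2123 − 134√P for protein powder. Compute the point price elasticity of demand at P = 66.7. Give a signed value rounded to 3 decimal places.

-0.532

dD/dP = −134/(2√P) = -8.20374. At P = 66.7, D = 1028.62.
Ed = (dD/dP)·(P/D) = (-8.20374) × (66.7/1028.62) = -0.53196…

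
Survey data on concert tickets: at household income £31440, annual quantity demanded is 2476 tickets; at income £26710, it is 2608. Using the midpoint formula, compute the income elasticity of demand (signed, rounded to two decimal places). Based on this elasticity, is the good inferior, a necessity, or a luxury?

-0.32; inferior

%ΔQ = (2608 − 2476)/[( 2476 + 2608)/2] = 132/2542 = 0.051927…
%ΔIncome = (26710 − 31440)/[( 31440 + 26710)/2] = -4730/29075 = -0.162682…
E_income = (132/2542) / (-4730/29075) = -0.3191…
E_income < 0 ⇒ inferior good.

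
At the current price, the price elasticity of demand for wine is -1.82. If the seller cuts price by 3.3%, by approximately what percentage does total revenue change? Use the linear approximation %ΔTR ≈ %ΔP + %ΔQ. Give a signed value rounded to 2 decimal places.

%ΔQ ≈ Ed × %ΔP = (-1.82) × (-3.3%) = +6.0060%
%ΔTR ≈ %ΔP + %ΔQ = (-3.3%) + (+6.0060%) = +2.7060%

+2.71%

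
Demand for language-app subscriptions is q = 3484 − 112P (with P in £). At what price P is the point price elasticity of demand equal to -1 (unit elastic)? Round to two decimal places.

Ed = −112P/(3484 − 112P). Set this equal to -1:
112P = 1·(3484 − 112P) ⇒ 112P(1 + 1) = 1·3484
P = 1·3484 / (112·2) = 15.5535…

15.55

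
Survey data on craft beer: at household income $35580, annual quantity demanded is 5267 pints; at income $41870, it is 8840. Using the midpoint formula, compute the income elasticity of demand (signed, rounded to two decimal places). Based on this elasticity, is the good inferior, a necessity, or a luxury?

%ΔQ = (8840 − 5267)/[( 5267 + 8840)/2] = 3573/7053.5 = 0.506557…
%ΔIncome = (41870 − 35580)/[( 35580 + 41870)/2] = 6290/38725 = 0.162427…
E_income = (3573/7053.5) / (6290/38725) = 3.1186…
E_income > 1 ⇒ normal good, luxury.

3.12; luxury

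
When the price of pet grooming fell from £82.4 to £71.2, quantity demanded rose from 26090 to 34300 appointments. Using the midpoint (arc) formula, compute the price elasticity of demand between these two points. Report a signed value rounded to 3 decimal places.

%ΔQ = (34300 − 26090) / [(26090 + 34300)/2] = 8210/30195 = 0.271899…
%ΔP = (71.2 − 82.4) / [(82.4 + 71.2)/2] = -11.2/76.8 = -0.145833…
Arc Ed = %ΔQ / %ΔP = (8210/30195) / (-11.2/76.8) = -1.86445…

-1.864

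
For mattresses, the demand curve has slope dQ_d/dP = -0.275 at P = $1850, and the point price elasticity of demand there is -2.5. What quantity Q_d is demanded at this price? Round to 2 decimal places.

203.50

Ed = (dQ_d/dP)·(P/Q_d) ⇒ Q_d = (dQ_d/dP)·P/Ed = (-0.275)·1850/(-2.5) = 203.5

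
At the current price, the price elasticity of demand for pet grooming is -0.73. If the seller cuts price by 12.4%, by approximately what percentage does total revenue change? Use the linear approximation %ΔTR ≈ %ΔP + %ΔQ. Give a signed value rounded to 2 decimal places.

-3.35%

%ΔQ ≈ Ed × %ΔP = (-0.73) × (-12.4%) = +9.0520%
%ΔTR ≈ %ΔP + %ΔQ = (-12.4%) + (+9.0520%) = -3.3480%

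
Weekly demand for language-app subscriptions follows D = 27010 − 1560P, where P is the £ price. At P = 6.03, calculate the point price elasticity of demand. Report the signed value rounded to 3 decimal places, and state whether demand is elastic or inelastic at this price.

dD/dP = −1560. At P = 6.03, D = 27010 − 1560(6.03) = 17603.2.
Ed = (dD/dP)·(P/D) = −1560 × (6.03/17603.2) = -0.53438…
|Ed| = 0.534 < 1, so demand is inelastic.

-0.534; inelastic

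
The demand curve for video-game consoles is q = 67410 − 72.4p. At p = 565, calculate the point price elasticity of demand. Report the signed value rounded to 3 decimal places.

-1.543

dq/dp = −72.4. At p = 565, q = 67410 − 72.4(565) = 26504.
Ed = (dq/dp)·(p/q) = −72.4 × (565/26504) = -1.54338…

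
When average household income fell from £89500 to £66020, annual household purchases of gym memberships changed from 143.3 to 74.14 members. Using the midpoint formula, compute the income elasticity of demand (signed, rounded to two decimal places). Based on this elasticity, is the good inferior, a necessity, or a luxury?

2.11; luxury

%ΔQ = (74.14 − 143.3)/[( 143.3 + 74.14)/2] = -69.16/108.72 = -0.636129…
%ΔIncome = (66020 − 89500)/[( 89500 + 66020)/2] = -23480/77760 = -0.301954…
E_income = (-69.16/108.72) / (-23480/77760) = 2.1067…
E_income > 1 ⇒ normal good, luxury.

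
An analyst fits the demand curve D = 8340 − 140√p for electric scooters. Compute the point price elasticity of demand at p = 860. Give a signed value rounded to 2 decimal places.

dD/dp = −140/(2√p) = -2.38698. At p = 860, D = 4234.39.
Ed = (dD/dp)·(p/D) = (-2.38698) × (860/4234.39) = -0.4847…

-0.48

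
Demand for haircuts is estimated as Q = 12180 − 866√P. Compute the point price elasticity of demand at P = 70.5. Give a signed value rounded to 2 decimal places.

dQ/dP = −866/(2√P) = -51.5695. At P = 70.5, Q = 4908.69.
Ed = (dQ/dP)·(P/Q) = (-51.5695) × (70.5/4908.69) = -0.7406…

-0.74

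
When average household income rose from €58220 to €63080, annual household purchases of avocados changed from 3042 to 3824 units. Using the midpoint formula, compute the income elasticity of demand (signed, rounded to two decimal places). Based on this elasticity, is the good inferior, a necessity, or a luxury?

2.84; luxury

%ΔQ = (3824 − 3042)/[( 3042 + 3824)/2] = 782/3433 = 0.227789…
%ΔIncome = (63080 − 58220)/[( 58220 + 63080)/2] = 4860/60650 = 0.080131…
E_income = (782/3433) / (4860/60650) = 2.8426…
E_income > 1 ⇒ normal good, luxury.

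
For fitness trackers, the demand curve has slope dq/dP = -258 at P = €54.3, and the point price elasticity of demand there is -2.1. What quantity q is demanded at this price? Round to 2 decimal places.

6671.14

Ed = (dq/dP)·(P/q) ⇒ q = (dq/dP)·P/Ed = (-258)·54.3/(-2.1) = 6671.1428…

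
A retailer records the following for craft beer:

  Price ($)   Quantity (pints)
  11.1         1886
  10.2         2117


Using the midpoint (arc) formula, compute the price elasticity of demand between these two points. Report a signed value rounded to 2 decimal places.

-1.37

%ΔQ = (2117 − 1886) / [(1886 + 2117)/2] = 231/2001.5 = 0.115413…
%ΔP = (10.2 − 11.1) / [(11.1 + 10.2)/2] = -0.9/10.65 = -0.084507…
Arc Ed = %ΔQ / %ΔP = (231/2001.5) / (-0.9/10.65) = -1.3657…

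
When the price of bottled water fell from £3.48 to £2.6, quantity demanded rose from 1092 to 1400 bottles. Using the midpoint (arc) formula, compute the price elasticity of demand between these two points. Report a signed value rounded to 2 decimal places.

-0.85

%ΔQ = (1400 − 1092) / [(1092 + 1400)/2] = 308/1246 = 0.247191…
%ΔP = (2.6 − 3.48) / [(3.48 + 2.6)/2] = -0.88/3.04 = -0.289473…
Arc Ed = %ΔQ / %ΔP = (308/1246) / (-0.88/3.04) = -0.8539…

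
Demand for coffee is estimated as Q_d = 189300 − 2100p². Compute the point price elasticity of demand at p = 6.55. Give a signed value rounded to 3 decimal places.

-1.816

dQ_d/dp = −2·2100·p = -27510. At p = 6.55, Q_d = 99204.75.
Ed = (dQ_d/dp)·(p/Q_d) = (-27510) × (6.55/99204.75) = -1.81634…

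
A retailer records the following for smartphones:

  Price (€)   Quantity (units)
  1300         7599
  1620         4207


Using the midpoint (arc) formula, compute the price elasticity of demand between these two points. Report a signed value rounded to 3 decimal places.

-2.622

%ΔQ = (4207 − 7599) / [(7599 + 4207)/2] = -3392/5903 = -0.574623…
%ΔP = (1620 − 1300) / [(1300 + 1620)/2] = 320/1460 = 0.219178…
Arc Ed = %ΔQ / %ΔP = (-3392/5903) / (320/1460) = -2.62171…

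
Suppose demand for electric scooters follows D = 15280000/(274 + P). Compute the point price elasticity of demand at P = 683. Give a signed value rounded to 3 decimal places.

dD/dP = −15280000/(274 + P)² = -16.684. At P = 683, D = 15966.6.
Ed = (dD/dP)·(P/D) = (-16.684) × (683/15966.6) = -0.71368…

-0.714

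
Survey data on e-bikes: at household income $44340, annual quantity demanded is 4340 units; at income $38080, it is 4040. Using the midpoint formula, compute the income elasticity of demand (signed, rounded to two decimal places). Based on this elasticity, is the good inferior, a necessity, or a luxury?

%ΔQ = (4040 − 4340)/[( 4340 + 4040)/2] = -300/4190 = -0.071599…
%ΔIncome = (38080 − 44340)/[( 44340 + 38080)/2] = -6260/41210 = -0.151904…
E_income = (-300/4190) / (-6260/41210) = 0.4713…
0 < E_income < 1 ⇒ normal good, necessity.

0.47; necessity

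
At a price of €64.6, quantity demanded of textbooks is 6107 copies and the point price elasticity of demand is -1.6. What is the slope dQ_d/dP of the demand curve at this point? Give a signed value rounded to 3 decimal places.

Ed = (dQ_d/dP)·(P/Q_d) ⇒ dQ_d/dP = Ed·Q_d/P = (-1.6)·6107/64.6 = -151.25696…

-151.257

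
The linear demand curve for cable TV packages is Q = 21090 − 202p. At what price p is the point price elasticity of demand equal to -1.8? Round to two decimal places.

Ed = −202p/(21090 − 202p). Set this equal to -1.8:
202p = 1.8·(21090 − 202p) ⇒ 202p(1 + 1.8) = 1.8·21090
p = 1.8·21090 / (202·2.8) = 67.1181…

67.12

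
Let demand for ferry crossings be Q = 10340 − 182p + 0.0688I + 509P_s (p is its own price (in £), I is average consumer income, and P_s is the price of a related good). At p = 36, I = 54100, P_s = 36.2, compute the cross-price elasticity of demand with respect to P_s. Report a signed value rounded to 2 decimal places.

At the given values, Q = 10340 − 182(36) + 0.0688(54100) + 509(36.2) = 25935.88.
∂Q/∂P_s = 509.
E = (509) × (36.2/25935.88) = 0.7104…

0.71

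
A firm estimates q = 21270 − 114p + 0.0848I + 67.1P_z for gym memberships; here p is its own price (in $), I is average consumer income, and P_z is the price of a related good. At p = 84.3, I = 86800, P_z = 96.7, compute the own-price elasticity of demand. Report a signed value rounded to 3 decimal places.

-0.377

At the given values, q = 21270 − 114(84.3) + 0.0848(86800) + 67.1(96.7) = 25509.01.
∂q/∂p = −114.
E = (-114) × (84.3/25509.01) = -0.37673…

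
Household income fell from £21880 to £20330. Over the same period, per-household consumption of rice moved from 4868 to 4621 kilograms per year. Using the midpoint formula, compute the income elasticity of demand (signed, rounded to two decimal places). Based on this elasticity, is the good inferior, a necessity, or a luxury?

0.71; necessity

%ΔQ = (4621 − 4868)/[( 4868 + 4621)/2] = -247/4744.5 = -0.052060…
%ΔIncome = (20330 − 21880)/[( 21880 + 20330)/2] = -1550/21105 = -0.073442…
E_income = (-247/4744.5) / (-1550/21105) = 0.7088…
0 < E_income < 1 ⇒ normal good, necessity.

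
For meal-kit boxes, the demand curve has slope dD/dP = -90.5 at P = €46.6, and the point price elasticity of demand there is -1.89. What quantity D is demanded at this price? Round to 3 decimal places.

Ed = (dD/dP)·(P/D) ⇒ D = (dD/dP)·P/Ed = (-90.5)·46.6/(-1.89) = 2231.37566…

2231.376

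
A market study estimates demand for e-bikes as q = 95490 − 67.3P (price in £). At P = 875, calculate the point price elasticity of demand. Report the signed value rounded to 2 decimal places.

dq/dP = −67.3. At P = 875, q = 95490 − 67.3(875) = 36602.5.
Ed = (dq/dP)·(P/q) = −67.3 × (875/36602.5) = -1.6088…

-1.61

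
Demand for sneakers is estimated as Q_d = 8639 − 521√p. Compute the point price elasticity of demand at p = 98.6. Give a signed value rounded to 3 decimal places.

-0.746

dQ_d/dp = −521/(2√p) = -26.2343. At p = 98.6, Q_d = 3465.6.
Ed = (dQ_d/dp)·(p/Q_d) = (-26.2343) × (98.6/3465.6) = -0.74639…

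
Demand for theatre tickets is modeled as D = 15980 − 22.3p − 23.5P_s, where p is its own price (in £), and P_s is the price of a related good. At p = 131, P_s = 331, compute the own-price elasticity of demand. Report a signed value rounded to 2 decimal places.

At the given values, D = 15980 − 22.3(131) − 23.5(331) = 5280.2.
∂D/∂p = −22.3.
E = (-22.3) × (131/5280.2) = -0.5532…

-0.55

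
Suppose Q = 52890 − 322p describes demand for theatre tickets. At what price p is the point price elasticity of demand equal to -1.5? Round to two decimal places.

Ed = −322p/(52890 − 322p). Set this equal to -1.5:
322p = 1.5·(52890 − 322p) ⇒ 322p(1 + 1.5) = 1.5·52890
p = 1.5·52890 / (322·2.5) = 98.5527…

98.55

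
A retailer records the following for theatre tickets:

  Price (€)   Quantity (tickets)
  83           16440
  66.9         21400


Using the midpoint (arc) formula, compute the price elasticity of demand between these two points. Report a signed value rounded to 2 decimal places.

%ΔQ = (21400 − 16440) / [(16440 + 21400)/2] = 4960/18920 = 0.262156…
%ΔP = (66.9 − 83) / [(83 + 66.9)/2] = -16.1/74.95 = -0.214809…
Arc Ed = %ΔQ / %ΔP = (4960/18920) / (-16.1/74.95) = -1.2204…

-1.22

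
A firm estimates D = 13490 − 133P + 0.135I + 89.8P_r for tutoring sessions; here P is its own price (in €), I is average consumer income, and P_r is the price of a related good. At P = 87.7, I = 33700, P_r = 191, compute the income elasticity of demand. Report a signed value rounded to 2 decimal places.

At the given values, D = 13490 − 133(87.7) + 0.135(33700) + 89.8(191) = 23527.2.
∂D/∂I = 0.135.
E = (0.135) × (33700/23527.2) = 0.1933…

0.19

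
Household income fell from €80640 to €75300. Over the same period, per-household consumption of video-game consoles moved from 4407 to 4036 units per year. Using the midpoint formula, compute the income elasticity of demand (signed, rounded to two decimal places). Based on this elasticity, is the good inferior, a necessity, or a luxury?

1.28; luxury

%ΔQ = (4036 − 4407)/[( 4407 + 4036)/2] = -371/4221.5 = -0.087883…
%ΔIncome = (75300 − 80640)/[( 80640 + 75300)/2] = -5340/77970 = -0.068487…
E_income = (-371/4221.5) / (-5340/77970) = 1.2831…
E_income > 1 ⇒ normal good, luxury.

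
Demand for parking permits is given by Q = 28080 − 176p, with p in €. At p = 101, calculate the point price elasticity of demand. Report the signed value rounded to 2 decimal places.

dQ/dp = −176. At p = 101, Q = 28080 − 176(101) = 10304.
Ed = (dQ/dp)·(p/Q) = −176 × (101/10304) = -1.7251…

-1.73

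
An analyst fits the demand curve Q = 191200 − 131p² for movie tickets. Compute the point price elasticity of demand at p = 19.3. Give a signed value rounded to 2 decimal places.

dQ/dp = −2·131·p = -5056.6. At p = 19.3, Q = 142403.81.
Ed = (dQ/dp)·(p/Q) = (-5056.6) × (19.3/142403.81) = -0.6853…

-0.69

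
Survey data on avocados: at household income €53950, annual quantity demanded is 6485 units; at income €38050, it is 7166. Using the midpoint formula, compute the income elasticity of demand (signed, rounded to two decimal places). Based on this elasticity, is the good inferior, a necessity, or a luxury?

%ΔQ = (7166 − 6485)/[( 6485 + 7166)/2] = 681/6825.5 = 0.099772…
%ΔIncome = (38050 − 53950)/[( 53950 + 38050)/2] = -15900/46000 = -0.345652…
E_income = (681/6825.5) / (-15900/46000) = -0.2886…
E_income < 0 ⇒ inferior good.

-0.29; inferior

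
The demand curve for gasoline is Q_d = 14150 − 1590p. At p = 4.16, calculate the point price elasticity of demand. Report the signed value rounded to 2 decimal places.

dQ_d/dp = −1590. At p = 4.16, Q_d = 14150 − 1590(4.16) = 7535.6.
Ed = (dQ_d/dp)·(p/Q_d) = −1590 × (4.16/7535.6) = -0.8777…

-0.88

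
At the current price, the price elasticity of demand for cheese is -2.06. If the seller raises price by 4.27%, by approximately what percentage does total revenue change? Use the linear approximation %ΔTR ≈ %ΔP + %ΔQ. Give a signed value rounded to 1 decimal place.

-4.5%

%ΔQ ≈ Ed × %ΔP = (-2.06) × (+4.27%) = -8.7962%
%ΔTR ≈ %ΔP + %ΔQ = (+4.27%) + (-8.7962%) = -4.5262%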